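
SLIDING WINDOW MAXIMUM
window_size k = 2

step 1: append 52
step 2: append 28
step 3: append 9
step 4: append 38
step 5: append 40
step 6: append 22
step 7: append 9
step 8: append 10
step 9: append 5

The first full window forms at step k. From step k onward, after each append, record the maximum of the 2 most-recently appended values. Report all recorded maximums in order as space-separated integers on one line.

Answer: 52 28 38 40 40 22 10 10

Derivation:
step 1: append 52 -> window=[52] (not full yet)
step 2: append 28 -> window=[52, 28] -> max=52
step 3: append 9 -> window=[28, 9] -> max=28
step 4: append 38 -> window=[9, 38] -> max=38
step 5: append 40 -> window=[38, 40] -> max=40
step 6: append 22 -> window=[40, 22] -> max=40
step 7: append 9 -> window=[22, 9] -> max=22
step 8: append 10 -> window=[9, 10] -> max=10
step 9: append 5 -> window=[10, 5] -> max=10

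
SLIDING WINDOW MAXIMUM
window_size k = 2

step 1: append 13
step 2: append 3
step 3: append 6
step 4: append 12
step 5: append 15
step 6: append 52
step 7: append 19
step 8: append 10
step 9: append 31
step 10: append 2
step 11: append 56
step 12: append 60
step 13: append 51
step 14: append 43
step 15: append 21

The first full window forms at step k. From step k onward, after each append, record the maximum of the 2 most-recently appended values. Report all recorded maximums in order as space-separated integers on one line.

Answer: 13 6 12 15 52 52 19 31 31 56 60 60 51 43

Derivation:
step 1: append 13 -> window=[13] (not full yet)
step 2: append 3 -> window=[13, 3] -> max=13
step 3: append 6 -> window=[3, 6] -> max=6
step 4: append 12 -> window=[6, 12] -> max=12
step 5: append 15 -> window=[12, 15] -> max=15
step 6: append 52 -> window=[15, 52] -> max=52
step 7: append 19 -> window=[52, 19] -> max=52
step 8: append 10 -> window=[19, 10] -> max=19
step 9: append 31 -> window=[10, 31] -> max=31
step 10: append 2 -> window=[31, 2] -> max=31
step 11: append 56 -> window=[2, 56] -> max=56
step 12: append 60 -> window=[56, 60] -> max=60
step 13: append 51 -> window=[60, 51] -> max=60
step 14: append 43 -> window=[51, 43] -> max=51
step 15: append 21 -> window=[43, 21] -> max=43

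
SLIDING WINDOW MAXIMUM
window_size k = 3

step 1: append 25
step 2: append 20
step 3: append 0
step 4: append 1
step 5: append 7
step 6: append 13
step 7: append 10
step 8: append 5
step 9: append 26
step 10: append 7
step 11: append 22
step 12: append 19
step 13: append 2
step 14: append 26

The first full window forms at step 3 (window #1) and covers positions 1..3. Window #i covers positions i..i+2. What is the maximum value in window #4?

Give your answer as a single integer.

Answer: 13

Derivation:
step 1: append 25 -> window=[25] (not full yet)
step 2: append 20 -> window=[25, 20] (not full yet)
step 3: append 0 -> window=[25, 20, 0] -> max=25
step 4: append 1 -> window=[20, 0, 1] -> max=20
step 5: append 7 -> window=[0, 1, 7] -> max=7
step 6: append 13 -> window=[1, 7, 13] -> max=13
Window #4 max = 13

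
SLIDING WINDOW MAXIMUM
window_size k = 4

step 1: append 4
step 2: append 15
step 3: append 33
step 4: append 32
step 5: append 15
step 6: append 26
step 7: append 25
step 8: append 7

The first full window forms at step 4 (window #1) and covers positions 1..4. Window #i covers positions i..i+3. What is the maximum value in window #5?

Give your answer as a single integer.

Answer: 26

Derivation:
step 1: append 4 -> window=[4] (not full yet)
step 2: append 15 -> window=[4, 15] (not full yet)
step 3: append 33 -> window=[4, 15, 33] (not full yet)
step 4: append 32 -> window=[4, 15, 33, 32] -> max=33
step 5: append 15 -> window=[15, 33, 32, 15] -> max=33
step 6: append 26 -> window=[33, 32, 15, 26] -> max=33
step 7: append 25 -> window=[32, 15, 26, 25] -> max=32
step 8: append 7 -> window=[15, 26, 25, 7] -> max=26
Window #5 max = 26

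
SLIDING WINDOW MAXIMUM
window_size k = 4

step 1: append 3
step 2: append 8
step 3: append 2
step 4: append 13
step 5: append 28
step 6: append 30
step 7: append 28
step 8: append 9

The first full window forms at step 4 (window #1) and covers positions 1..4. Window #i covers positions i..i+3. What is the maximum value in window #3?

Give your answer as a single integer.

step 1: append 3 -> window=[3] (not full yet)
step 2: append 8 -> window=[3, 8] (not full yet)
step 3: append 2 -> window=[3, 8, 2] (not full yet)
step 4: append 13 -> window=[3, 8, 2, 13] -> max=13
step 5: append 28 -> window=[8, 2, 13, 28] -> max=28
step 6: append 30 -> window=[2, 13, 28, 30] -> max=30
Window #3 max = 30

Answer: 30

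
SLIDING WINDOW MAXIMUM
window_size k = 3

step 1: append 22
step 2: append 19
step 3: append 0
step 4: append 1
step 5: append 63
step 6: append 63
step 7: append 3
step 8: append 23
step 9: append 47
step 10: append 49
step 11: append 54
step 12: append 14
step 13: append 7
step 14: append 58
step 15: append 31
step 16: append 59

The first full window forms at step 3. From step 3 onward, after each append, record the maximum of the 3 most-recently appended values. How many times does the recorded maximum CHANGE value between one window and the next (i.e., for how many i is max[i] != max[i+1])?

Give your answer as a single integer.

step 1: append 22 -> window=[22] (not full yet)
step 2: append 19 -> window=[22, 19] (not full yet)
step 3: append 0 -> window=[22, 19, 0] -> max=22
step 4: append 1 -> window=[19, 0, 1] -> max=19
step 5: append 63 -> window=[0, 1, 63] -> max=63
step 6: append 63 -> window=[1, 63, 63] -> max=63
step 7: append 3 -> window=[63, 63, 3] -> max=63
step 8: append 23 -> window=[63, 3, 23] -> max=63
step 9: append 47 -> window=[3, 23, 47] -> max=47
step 10: append 49 -> window=[23, 47, 49] -> max=49
step 11: append 54 -> window=[47, 49, 54] -> max=54
step 12: append 14 -> window=[49, 54, 14] -> max=54
step 13: append 7 -> window=[54, 14, 7] -> max=54
step 14: append 58 -> window=[14, 7, 58] -> max=58
step 15: append 31 -> window=[7, 58, 31] -> max=58
step 16: append 59 -> window=[58, 31, 59] -> max=59
Recorded maximums: 22 19 63 63 63 63 47 49 54 54 54 58 58 59
Changes between consecutive maximums: 7

Answer: 7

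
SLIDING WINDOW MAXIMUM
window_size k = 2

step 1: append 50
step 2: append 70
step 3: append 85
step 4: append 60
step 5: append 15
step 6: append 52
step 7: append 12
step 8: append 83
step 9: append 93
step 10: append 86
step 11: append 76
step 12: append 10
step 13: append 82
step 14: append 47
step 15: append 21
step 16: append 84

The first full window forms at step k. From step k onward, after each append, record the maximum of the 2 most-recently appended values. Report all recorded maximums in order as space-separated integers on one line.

step 1: append 50 -> window=[50] (not full yet)
step 2: append 70 -> window=[50, 70] -> max=70
step 3: append 85 -> window=[70, 85] -> max=85
step 4: append 60 -> window=[85, 60] -> max=85
step 5: append 15 -> window=[60, 15] -> max=60
step 6: append 52 -> window=[15, 52] -> max=52
step 7: append 12 -> window=[52, 12] -> max=52
step 8: append 83 -> window=[12, 83] -> max=83
step 9: append 93 -> window=[83, 93] -> max=93
step 10: append 86 -> window=[93, 86] -> max=93
step 11: append 76 -> window=[86, 76] -> max=86
step 12: append 10 -> window=[76, 10] -> max=76
step 13: append 82 -> window=[10, 82] -> max=82
step 14: append 47 -> window=[82, 47] -> max=82
step 15: append 21 -> window=[47, 21] -> max=47
step 16: append 84 -> window=[21, 84] -> max=84

Answer: 70 85 85 60 52 52 83 93 93 86 76 82 82 47 84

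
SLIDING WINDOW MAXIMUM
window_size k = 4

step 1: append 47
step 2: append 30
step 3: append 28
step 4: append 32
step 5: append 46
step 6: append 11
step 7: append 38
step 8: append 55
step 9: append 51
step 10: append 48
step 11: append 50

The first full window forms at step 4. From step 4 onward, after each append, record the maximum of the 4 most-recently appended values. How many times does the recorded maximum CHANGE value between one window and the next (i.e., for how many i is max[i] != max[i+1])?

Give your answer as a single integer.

Answer: 2

Derivation:
step 1: append 47 -> window=[47] (not full yet)
step 2: append 30 -> window=[47, 30] (not full yet)
step 3: append 28 -> window=[47, 30, 28] (not full yet)
step 4: append 32 -> window=[47, 30, 28, 32] -> max=47
step 5: append 46 -> window=[30, 28, 32, 46] -> max=46
step 6: append 11 -> window=[28, 32, 46, 11] -> max=46
step 7: append 38 -> window=[32, 46, 11, 38] -> max=46
step 8: append 55 -> window=[46, 11, 38, 55] -> max=55
step 9: append 51 -> window=[11, 38, 55, 51] -> max=55
step 10: append 48 -> window=[38, 55, 51, 48] -> max=55
step 11: append 50 -> window=[55, 51, 48, 50] -> max=55
Recorded maximums: 47 46 46 46 55 55 55 55
Changes between consecutive maximums: 2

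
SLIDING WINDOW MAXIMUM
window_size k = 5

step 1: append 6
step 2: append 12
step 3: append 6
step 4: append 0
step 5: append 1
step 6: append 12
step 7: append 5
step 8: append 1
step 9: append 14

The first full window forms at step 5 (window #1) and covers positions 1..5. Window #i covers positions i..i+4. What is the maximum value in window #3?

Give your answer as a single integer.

step 1: append 6 -> window=[6] (not full yet)
step 2: append 12 -> window=[6, 12] (not full yet)
step 3: append 6 -> window=[6, 12, 6] (not full yet)
step 4: append 0 -> window=[6, 12, 6, 0] (not full yet)
step 5: append 1 -> window=[6, 12, 6, 0, 1] -> max=12
step 6: append 12 -> window=[12, 6, 0, 1, 12] -> max=12
step 7: append 5 -> window=[6, 0, 1, 12, 5] -> max=12
Window #3 max = 12

Answer: 12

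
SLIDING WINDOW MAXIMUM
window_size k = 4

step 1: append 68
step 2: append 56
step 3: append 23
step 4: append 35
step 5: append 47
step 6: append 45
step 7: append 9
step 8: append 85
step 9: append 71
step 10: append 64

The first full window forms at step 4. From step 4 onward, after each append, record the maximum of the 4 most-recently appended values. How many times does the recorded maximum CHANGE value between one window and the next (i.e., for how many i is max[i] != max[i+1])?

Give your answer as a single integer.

step 1: append 68 -> window=[68] (not full yet)
step 2: append 56 -> window=[68, 56] (not full yet)
step 3: append 23 -> window=[68, 56, 23] (not full yet)
step 4: append 35 -> window=[68, 56, 23, 35] -> max=68
step 5: append 47 -> window=[56, 23, 35, 47] -> max=56
step 6: append 45 -> window=[23, 35, 47, 45] -> max=47
step 7: append 9 -> window=[35, 47, 45, 9] -> max=47
step 8: append 85 -> window=[47, 45, 9, 85] -> max=85
step 9: append 71 -> window=[45, 9, 85, 71] -> max=85
step 10: append 64 -> window=[9, 85, 71, 64] -> max=85
Recorded maximums: 68 56 47 47 85 85 85
Changes between consecutive maximums: 3

Answer: 3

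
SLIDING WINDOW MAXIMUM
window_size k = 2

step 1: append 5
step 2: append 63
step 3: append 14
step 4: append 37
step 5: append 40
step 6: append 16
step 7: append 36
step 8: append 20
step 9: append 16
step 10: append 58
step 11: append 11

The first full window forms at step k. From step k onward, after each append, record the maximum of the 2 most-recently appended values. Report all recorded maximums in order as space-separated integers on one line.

step 1: append 5 -> window=[5] (not full yet)
step 2: append 63 -> window=[5, 63] -> max=63
step 3: append 14 -> window=[63, 14] -> max=63
step 4: append 37 -> window=[14, 37] -> max=37
step 5: append 40 -> window=[37, 40] -> max=40
step 6: append 16 -> window=[40, 16] -> max=40
step 7: append 36 -> window=[16, 36] -> max=36
step 8: append 20 -> window=[36, 20] -> max=36
step 9: append 16 -> window=[20, 16] -> max=20
step 10: append 58 -> window=[16, 58] -> max=58
step 11: append 11 -> window=[58, 11] -> max=58

Answer: 63 63 37 40 40 36 36 20 58 58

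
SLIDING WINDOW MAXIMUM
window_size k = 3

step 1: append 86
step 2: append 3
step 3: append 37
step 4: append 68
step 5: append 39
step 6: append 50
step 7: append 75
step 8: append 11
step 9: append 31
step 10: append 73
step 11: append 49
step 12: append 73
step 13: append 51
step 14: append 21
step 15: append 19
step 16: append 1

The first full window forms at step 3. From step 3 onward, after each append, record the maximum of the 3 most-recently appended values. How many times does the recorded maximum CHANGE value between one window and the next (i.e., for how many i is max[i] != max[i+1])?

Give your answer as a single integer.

Answer: 5

Derivation:
step 1: append 86 -> window=[86] (not full yet)
step 2: append 3 -> window=[86, 3] (not full yet)
step 3: append 37 -> window=[86, 3, 37] -> max=86
step 4: append 68 -> window=[3, 37, 68] -> max=68
step 5: append 39 -> window=[37, 68, 39] -> max=68
step 6: append 50 -> window=[68, 39, 50] -> max=68
step 7: append 75 -> window=[39, 50, 75] -> max=75
step 8: append 11 -> window=[50, 75, 11] -> max=75
step 9: append 31 -> window=[75, 11, 31] -> max=75
step 10: append 73 -> window=[11, 31, 73] -> max=73
step 11: append 49 -> window=[31, 73, 49] -> max=73
step 12: append 73 -> window=[73, 49, 73] -> max=73
step 13: append 51 -> window=[49, 73, 51] -> max=73
step 14: append 21 -> window=[73, 51, 21] -> max=73
step 15: append 19 -> window=[51, 21, 19] -> max=51
step 16: append 1 -> window=[21, 19, 1] -> max=21
Recorded maximums: 86 68 68 68 75 75 75 73 73 73 73 73 51 21
Changes between consecutive maximums: 5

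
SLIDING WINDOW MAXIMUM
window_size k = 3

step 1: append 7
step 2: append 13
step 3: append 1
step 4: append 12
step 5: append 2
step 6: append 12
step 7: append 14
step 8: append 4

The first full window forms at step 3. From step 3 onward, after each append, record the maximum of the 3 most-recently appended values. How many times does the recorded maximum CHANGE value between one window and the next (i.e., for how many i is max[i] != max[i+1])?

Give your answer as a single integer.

Answer: 2

Derivation:
step 1: append 7 -> window=[7] (not full yet)
step 2: append 13 -> window=[7, 13] (not full yet)
step 3: append 1 -> window=[7, 13, 1] -> max=13
step 4: append 12 -> window=[13, 1, 12] -> max=13
step 5: append 2 -> window=[1, 12, 2] -> max=12
step 6: append 12 -> window=[12, 2, 12] -> max=12
step 7: append 14 -> window=[2, 12, 14] -> max=14
step 8: append 4 -> window=[12, 14, 4] -> max=14
Recorded maximums: 13 13 12 12 14 14
Changes between consecutive maximums: 2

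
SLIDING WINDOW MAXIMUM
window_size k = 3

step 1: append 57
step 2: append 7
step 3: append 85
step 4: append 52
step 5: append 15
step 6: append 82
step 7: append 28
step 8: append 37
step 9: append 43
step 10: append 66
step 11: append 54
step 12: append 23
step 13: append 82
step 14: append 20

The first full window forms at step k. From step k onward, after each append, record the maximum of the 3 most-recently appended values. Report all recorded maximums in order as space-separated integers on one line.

step 1: append 57 -> window=[57] (not full yet)
step 2: append 7 -> window=[57, 7] (not full yet)
step 3: append 85 -> window=[57, 7, 85] -> max=85
step 4: append 52 -> window=[7, 85, 52] -> max=85
step 5: append 15 -> window=[85, 52, 15] -> max=85
step 6: append 82 -> window=[52, 15, 82] -> max=82
step 7: append 28 -> window=[15, 82, 28] -> max=82
step 8: append 37 -> window=[82, 28, 37] -> max=82
step 9: append 43 -> window=[28, 37, 43] -> max=43
step 10: append 66 -> window=[37, 43, 66] -> max=66
step 11: append 54 -> window=[43, 66, 54] -> max=66
step 12: append 23 -> window=[66, 54, 23] -> max=66
step 13: append 82 -> window=[54, 23, 82] -> max=82
step 14: append 20 -> window=[23, 82, 20] -> max=82

Answer: 85 85 85 82 82 82 43 66 66 66 82 82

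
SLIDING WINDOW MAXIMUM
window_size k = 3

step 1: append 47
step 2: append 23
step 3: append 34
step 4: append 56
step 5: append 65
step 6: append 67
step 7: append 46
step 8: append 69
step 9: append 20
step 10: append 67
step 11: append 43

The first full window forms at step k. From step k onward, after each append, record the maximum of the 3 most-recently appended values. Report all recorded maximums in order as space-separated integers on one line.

Answer: 47 56 65 67 67 69 69 69 67

Derivation:
step 1: append 47 -> window=[47] (not full yet)
step 2: append 23 -> window=[47, 23] (not full yet)
step 3: append 34 -> window=[47, 23, 34] -> max=47
step 4: append 56 -> window=[23, 34, 56] -> max=56
step 5: append 65 -> window=[34, 56, 65] -> max=65
step 6: append 67 -> window=[56, 65, 67] -> max=67
step 7: append 46 -> window=[65, 67, 46] -> max=67
step 8: append 69 -> window=[67, 46, 69] -> max=69
step 9: append 20 -> window=[46, 69, 20] -> max=69
step 10: append 67 -> window=[69, 20, 67] -> max=69
step 11: append 43 -> window=[20, 67, 43] -> max=67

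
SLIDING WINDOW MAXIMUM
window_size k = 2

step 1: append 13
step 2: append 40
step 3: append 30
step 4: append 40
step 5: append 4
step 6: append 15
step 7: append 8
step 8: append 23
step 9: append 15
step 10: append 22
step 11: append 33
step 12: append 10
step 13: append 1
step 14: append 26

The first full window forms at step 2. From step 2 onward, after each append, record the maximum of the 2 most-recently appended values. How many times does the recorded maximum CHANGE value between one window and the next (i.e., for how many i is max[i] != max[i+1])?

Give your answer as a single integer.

Answer: 6

Derivation:
step 1: append 13 -> window=[13] (not full yet)
step 2: append 40 -> window=[13, 40] -> max=40
step 3: append 30 -> window=[40, 30] -> max=40
step 4: append 40 -> window=[30, 40] -> max=40
step 5: append 4 -> window=[40, 4] -> max=40
step 6: append 15 -> window=[4, 15] -> max=15
step 7: append 8 -> window=[15, 8] -> max=15
step 8: append 23 -> window=[8, 23] -> max=23
step 9: append 15 -> window=[23, 15] -> max=23
step 10: append 22 -> window=[15, 22] -> max=22
step 11: append 33 -> window=[22, 33] -> max=33
step 12: append 10 -> window=[33, 10] -> max=33
step 13: append 1 -> window=[10, 1] -> max=10
step 14: append 26 -> window=[1, 26] -> max=26
Recorded maximums: 40 40 40 40 15 15 23 23 22 33 33 10 26
Changes between consecutive maximums: 6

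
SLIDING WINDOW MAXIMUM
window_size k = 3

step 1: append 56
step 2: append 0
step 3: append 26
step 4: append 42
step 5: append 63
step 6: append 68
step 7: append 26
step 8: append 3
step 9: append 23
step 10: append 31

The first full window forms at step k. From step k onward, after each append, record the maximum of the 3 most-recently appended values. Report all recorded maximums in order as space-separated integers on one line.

Answer: 56 42 63 68 68 68 26 31

Derivation:
step 1: append 56 -> window=[56] (not full yet)
step 2: append 0 -> window=[56, 0] (not full yet)
step 3: append 26 -> window=[56, 0, 26] -> max=56
step 4: append 42 -> window=[0, 26, 42] -> max=42
step 5: append 63 -> window=[26, 42, 63] -> max=63
step 6: append 68 -> window=[42, 63, 68] -> max=68
step 7: append 26 -> window=[63, 68, 26] -> max=68
step 8: append 3 -> window=[68, 26, 3] -> max=68
step 9: append 23 -> window=[26, 3, 23] -> max=26
step 10: append 31 -> window=[3, 23, 31] -> max=31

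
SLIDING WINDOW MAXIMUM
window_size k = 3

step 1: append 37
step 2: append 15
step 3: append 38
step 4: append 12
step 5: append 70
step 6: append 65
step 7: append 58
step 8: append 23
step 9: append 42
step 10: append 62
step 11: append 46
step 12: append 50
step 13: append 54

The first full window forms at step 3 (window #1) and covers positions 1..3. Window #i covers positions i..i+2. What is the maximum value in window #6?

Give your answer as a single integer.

step 1: append 37 -> window=[37] (not full yet)
step 2: append 15 -> window=[37, 15] (not full yet)
step 3: append 38 -> window=[37, 15, 38] -> max=38
step 4: append 12 -> window=[15, 38, 12] -> max=38
step 5: append 70 -> window=[38, 12, 70] -> max=70
step 6: append 65 -> window=[12, 70, 65] -> max=70
step 7: append 58 -> window=[70, 65, 58] -> max=70
step 8: append 23 -> window=[65, 58, 23] -> max=65
Window #6 max = 65

Answer: 65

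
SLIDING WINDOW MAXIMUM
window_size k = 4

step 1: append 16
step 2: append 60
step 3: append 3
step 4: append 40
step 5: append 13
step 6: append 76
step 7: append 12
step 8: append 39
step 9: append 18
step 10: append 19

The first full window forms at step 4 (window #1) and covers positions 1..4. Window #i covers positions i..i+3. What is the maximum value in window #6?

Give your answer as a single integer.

Answer: 76

Derivation:
step 1: append 16 -> window=[16] (not full yet)
step 2: append 60 -> window=[16, 60] (not full yet)
step 3: append 3 -> window=[16, 60, 3] (not full yet)
step 4: append 40 -> window=[16, 60, 3, 40] -> max=60
step 5: append 13 -> window=[60, 3, 40, 13] -> max=60
step 6: append 76 -> window=[3, 40, 13, 76] -> max=76
step 7: append 12 -> window=[40, 13, 76, 12] -> max=76
step 8: append 39 -> window=[13, 76, 12, 39] -> max=76
step 9: append 18 -> window=[76, 12, 39, 18] -> max=76
Window #6 max = 76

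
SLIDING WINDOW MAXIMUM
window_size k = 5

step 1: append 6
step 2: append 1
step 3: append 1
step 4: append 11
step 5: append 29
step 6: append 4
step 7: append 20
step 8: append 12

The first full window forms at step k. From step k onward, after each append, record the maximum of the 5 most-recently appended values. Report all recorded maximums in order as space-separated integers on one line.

step 1: append 6 -> window=[6] (not full yet)
step 2: append 1 -> window=[6, 1] (not full yet)
step 3: append 1 -> window=[6, 1, 1] (not full yet)
step 4: append 11 -> window=[6, 1, 1, 11] (not full yet)
step 5: append 29 -> window=[6, 1, 1, 11, 29] -> max=29
step 6: append 4 -> window=[1, 1, 11, 29, 4] -> max=29
step 7: append 20 -> window=[1, 11, 29, 4, 20] -> max=29
step 8: append 12 -> window=[11, 29, 4, 20, 12] -> max=29

Answer: 29 29 29 29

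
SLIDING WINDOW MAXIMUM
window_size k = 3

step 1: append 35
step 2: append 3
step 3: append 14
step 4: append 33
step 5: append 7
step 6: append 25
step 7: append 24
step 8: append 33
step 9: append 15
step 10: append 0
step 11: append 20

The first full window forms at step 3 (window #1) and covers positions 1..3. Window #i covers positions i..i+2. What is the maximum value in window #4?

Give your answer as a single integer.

step 1: append 35 -> window=[35] (not full yet)
step 2: append 3 -> window=[35, 3] (not full yet)
step 3: append 14 -> window=[35, 3, 14] -> max=35
step 4: append 33 -> window=[3, 14, 33] -> max=33
step 5: append 7 -> window=[14, 33, 7] -> max=33
step 6: append 25 -> window=[33, 7, 25] -> max=33
Window #4 max = 33

Answer: 33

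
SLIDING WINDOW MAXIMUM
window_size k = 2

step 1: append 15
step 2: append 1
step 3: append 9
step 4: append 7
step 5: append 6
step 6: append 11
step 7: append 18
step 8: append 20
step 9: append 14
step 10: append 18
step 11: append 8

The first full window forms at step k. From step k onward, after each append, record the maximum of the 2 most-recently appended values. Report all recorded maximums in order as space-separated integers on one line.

step 1: append 15 -> window=[15] (not full yet)
step 2: append 1 -> window=[15, 1] -> max=15
step 3: append 9 -> window=[1, 9] -> max=9
step 4: append 7 -> window=[9, 7] -> max=9
step 5: append 6 -> window=[7, 6] -> max=7
step 6: append 11 -> window=[6, 11] -> max=11
step 7: append 18 -> window=[11, 18] -> max=18
step 8: append 20 -> window=[18, 20] -> max=20
step 9: append 14 -> window=[20, 14] -> max=20
step 10: append 18 -> window=[14, 18] -> max=18
step 11: append 8 -> window=[18, 8] -> max=18

Answer: 15 9 9 7 11 18 20 20 18 18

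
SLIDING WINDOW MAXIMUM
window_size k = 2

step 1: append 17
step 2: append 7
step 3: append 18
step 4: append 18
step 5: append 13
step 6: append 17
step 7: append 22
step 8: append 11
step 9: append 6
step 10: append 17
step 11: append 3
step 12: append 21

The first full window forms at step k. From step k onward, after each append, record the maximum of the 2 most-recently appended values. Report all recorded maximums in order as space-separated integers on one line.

step 1: append 17 -> window=[17] (not full yet)
step 2: append 7 -> window=[17, 7] -> max=17
step 3: append 18 -> window=[7, 18] -> max=18
step 4: append 18 -> window=[18, 18] -> max=18
step 5: append 13 -> window=[18, 13] -> max=18
step 6: append 17 -> window=[13, 17] -> max=17
step 7: append 22 -> window=[17, 22] -> max=22
step 8: append 11 -> window=[22, 11] -> max=22
step 9: append 6 -> window=[11, 6] -> max=11
step 10: append 17 -> window=[6, 17] -> max=17
step 11: append 3 -> window=[17, 3] -> max=17
step 12: append 21 -> window=[3, 21] -> max=21

Answer: 17 18 18 18 17 22 22 11 17 17 21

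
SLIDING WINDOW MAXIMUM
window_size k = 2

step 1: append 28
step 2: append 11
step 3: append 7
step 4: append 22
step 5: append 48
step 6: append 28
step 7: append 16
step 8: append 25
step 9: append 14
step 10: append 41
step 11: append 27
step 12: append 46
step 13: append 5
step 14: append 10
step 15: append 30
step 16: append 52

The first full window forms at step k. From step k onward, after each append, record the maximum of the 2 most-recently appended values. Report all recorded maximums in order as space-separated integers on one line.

Answer: 28 11 22 48 48 28 25 25 41 41 46 46 10 30 52

Derivation:
step 1: append 28 -> window=[28] (not full yet)
step 2: append 11 -> window=[28, 11] -> max=28
step 3: append 7 -> window=[11, 7] -> max=11
step 4: append 22 -> window=[7, 22] -> max=22
step 5: append 48 -> window=[22, 48] -> max=48
step 6: append 28 -> window=[48, 28] -> max=48
step 7: append 16 -> window=[28, 16] -> max=28
step 8: append 25 -> window=[16, 25] -> max=25
step 9: append 14 -> window=[25, 14] -> max=25
step 10: append 41 -> window=[14, 41] -> max=41
step 11: append 27 -> window=[41, 27] -> max=41
step 12: append 46 -> window=[27, 46] -> max=46
step 13: append 5 -> window=[46, 5] -> max=46
step 14: append 10 -> window=[5, 10] -> max=10
step 15: append 30 -> window=[10, 30] -> max=30
step 16: append 52 -> window=[30, 52] -> max=52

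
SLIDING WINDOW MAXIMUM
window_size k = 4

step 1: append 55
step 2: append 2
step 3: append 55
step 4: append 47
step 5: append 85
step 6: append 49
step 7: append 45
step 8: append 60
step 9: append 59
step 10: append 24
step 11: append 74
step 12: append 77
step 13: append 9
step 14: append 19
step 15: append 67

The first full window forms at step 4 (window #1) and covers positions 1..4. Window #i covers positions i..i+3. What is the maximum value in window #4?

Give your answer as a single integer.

Answer: 85

Derivation:
step 1: append 55 -> window=[55] (not full yet)
step 2: append 2 -> window=[55, 2] (not full yet)
step 3: append 55 -> window=[55, 2, 55] (not full yet)
step 4: append 47 -> window=[55, 2, 55, 47] -> max=55
step 5: append 85 -> window=[2, 55, 47, 85] -> max=85
step 6: append 49 -> window=[55, 47, 85, 49] -> max=85
step 7: append 45 -> window=[47, 85, 49, 45] -> max=85
Window #4 max = 85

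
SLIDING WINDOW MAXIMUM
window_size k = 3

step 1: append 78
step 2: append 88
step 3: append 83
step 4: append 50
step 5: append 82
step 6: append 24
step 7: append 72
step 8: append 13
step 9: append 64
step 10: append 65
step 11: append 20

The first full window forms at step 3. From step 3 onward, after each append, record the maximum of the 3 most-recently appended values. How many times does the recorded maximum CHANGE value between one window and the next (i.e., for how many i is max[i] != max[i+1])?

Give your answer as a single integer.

Answer: 4

Derivation:
step 1: append 78 -> window=[78] (not full yet)
step 2: append 88 -> window=[78, 88] (not full yet)
step 3: append 83 -> window=[78, 88, 83] -> max=88
step 4: append 50 -> window=[88, 83, 50] -> max=88
step 5: append 82 -> window=[83, 50, 82] -> max=83
step 6: append 24 -> window=[50, 82, 24] -> max=82
step 7: append 72 -> window=[82, 24, 72] -> max=82
step 8: append 13 -> window=[24, 72, 13] -> max=72
step 9: append 64 -> window=[72, 13, 64] -> max=72
step 10: append 65 -> window=[13, 64, 65] -> max=65
step 11: append 20 -> window=[64, 65, 20] -> max=65
Recorded maximums: 88 88 83 82 82 72 72 65 65
Changes between consecutive maximums: 4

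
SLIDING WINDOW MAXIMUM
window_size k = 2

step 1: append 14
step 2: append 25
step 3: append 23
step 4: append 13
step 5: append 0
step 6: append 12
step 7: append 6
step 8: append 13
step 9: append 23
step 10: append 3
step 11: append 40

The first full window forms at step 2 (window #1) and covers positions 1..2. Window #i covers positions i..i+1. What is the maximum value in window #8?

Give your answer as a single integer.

step 1: append 14 -> window=[14] (not full yet)
step 2: append 25 -> window=[14, 25] -> max=25
step 3: append 23 -> window=[25, 23] -> max=25
step 4: append 13 -> window=[23, 13] -> max=23
step 5: append 0 -> window=[13, 0] -> max=13
step 6: append 12 -> window=[0, 12] -> max=12
step 7: append 6 -> window=[12, 6] -> max=12
step 8: append 13 -> window=[6, 13] -> max=13
step 9: append 23 -> window=[13, 23] -> max=23
Window #8 max = 23

Answer: 23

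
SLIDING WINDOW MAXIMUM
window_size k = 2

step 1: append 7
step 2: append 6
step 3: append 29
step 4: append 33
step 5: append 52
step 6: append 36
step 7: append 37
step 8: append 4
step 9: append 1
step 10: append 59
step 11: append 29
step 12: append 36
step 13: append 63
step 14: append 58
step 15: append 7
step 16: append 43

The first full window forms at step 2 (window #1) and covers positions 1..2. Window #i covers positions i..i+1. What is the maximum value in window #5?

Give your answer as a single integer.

step 1: append 7 -> window=[7] (not full yet)
step 2: append 6 -> window=[7, 6] -> max=7
step 3: append 29 -> window=[6, 29] -> max=29
step 4: append 33 -> window=[29, 33] -> max=33
step 5: append 52 -> window=[33, 52] -> max=52
step 6: append 36 -> window=[52, 36] -> max=52
Window #5 max = 52

Answer: 52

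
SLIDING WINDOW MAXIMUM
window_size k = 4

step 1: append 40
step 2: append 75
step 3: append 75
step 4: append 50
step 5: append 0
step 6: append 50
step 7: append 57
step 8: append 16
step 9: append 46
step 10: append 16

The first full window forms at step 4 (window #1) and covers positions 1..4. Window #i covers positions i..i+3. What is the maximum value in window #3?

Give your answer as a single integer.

Answer: 75

Derivation:
step 1: append 40 -> window=[40] (not full yet)
step 2: append 75 -> window=[40, 75] (not full yet)
step 3: append 75 -> window=[40, 75, 75] (not full yet)
step 4: append 50 -> window=[40, 75, 75, 50] -> max=75
step 5: append 0 -> window=[75, 75, 50, 0] -> max=75
step 6: append 50 -> window=[75, 50, 0, 50] -> max=75
Window #3 max = 75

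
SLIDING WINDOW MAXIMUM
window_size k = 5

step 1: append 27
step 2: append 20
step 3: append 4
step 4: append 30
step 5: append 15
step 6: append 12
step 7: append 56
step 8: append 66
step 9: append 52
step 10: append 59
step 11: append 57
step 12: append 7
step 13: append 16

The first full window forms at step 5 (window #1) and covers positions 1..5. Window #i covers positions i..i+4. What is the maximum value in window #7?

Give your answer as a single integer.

step 1: append 27 -> window=[27] (not full yet)
step 2: append 20 -> window=[27, 20] (not full yet)
step 3: append 4 -> window=[27, 20, 4] (not full yet)
step 4: append 30 -> window=[27, 20, 4, 30] (not full yet)
step 5: append 15 -> window=[27, 20, 4, 30, 15] -> max=30
step 6: append 12 -> window=[20, 4, 30, 15, 12] -> max=30
step 7: append 56 -> window=[4, 30, 15, 12, 56] -> max=56
step 8: append 66 -> window=[30, 15, 12, 56, 66] -> max=66
step 9: append 52 -> window=[15, 12, 56, 66, 52] -> max=66
step 10: append 59 -> window=[12, 56, 66, 52, 59] -> max=66
step 11: append 57 -> window=[56, 66, 52, 59, 57] -> max=66
Window #7 max = 66

Answer: 66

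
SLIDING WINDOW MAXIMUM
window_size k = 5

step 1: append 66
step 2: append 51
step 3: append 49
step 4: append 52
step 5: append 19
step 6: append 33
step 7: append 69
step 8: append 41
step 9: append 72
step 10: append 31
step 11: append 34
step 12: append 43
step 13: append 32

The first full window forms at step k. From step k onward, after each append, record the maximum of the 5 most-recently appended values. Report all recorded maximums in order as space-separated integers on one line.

step 1: append 66 -> window=[66] (not full yet)
step 2: append 51 -> window=[66, 51] (not full yet)
step 3: append 49 -> window=[66, 51, 49] (not full yet)
step 4: append 52 -> window=[66, 51, 49, 52] (not full yet)
step 5: append 19 -> window=[66, 51, 49, 52, 19] -> max=66
step 6: append 33 -> window=[51, 49, 52, 19, 33] -> max=52
step 7: append 69 -> window=[49, 52, 19, 33, 69] -> max=69
step 8: append 41 -> window=[52, 19, 33, 69, 41] -> max=69
step 9: append 72 -> window=[19, 33, 69, 41, 72] -> max=72
step 10: append 31 -> window=[33, 69, 41, 72, 31] -> max=72
step 11: append 34 -> window=[69, 41, 72, 31, 34] -> max=72
step 12: append 43 -> window=[41, 72, 31, 34, 43] -> max=72
step 13: append 32 -> window=[72, 31, 34, 43, 32] -> max=72

Answer: 66 52 69 69 72 72 72 72 72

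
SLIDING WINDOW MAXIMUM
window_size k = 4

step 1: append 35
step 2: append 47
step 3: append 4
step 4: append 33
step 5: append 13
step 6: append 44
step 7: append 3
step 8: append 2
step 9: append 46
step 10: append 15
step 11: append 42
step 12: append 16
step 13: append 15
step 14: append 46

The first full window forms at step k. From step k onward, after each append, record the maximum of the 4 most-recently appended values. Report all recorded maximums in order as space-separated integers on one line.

Answer: 47 47 44 44 44 46 46 46 46 42 46

Derivation:
step 1: append 35 -> window=[35] (not full yet)
step 2: append 47 -> window=[35, 47] (not full yet)
step 3: append 4 -> window=[35, 47, 4] (not full yet)
step 4: append 33 -> window=[35, 47, 4, 33] -> max=47
step 5: append 13 -> window=[47, 4, 33, 13] -> max=47
step 6: append 44 -> window=[4, 33, 13, 44] -> max=44
step 7: append 3 -> window=[33, 13, 44, 3] -> max=44
step 8: append 2 -> window=[13, 44, 3, 2] -> max=44
step 9: append 46 -> window=[44, 3, 2, 46] -> max=46
step 10: append 15 -> window=[3, 2, 46, 15] -> max=46
step 11: append 42 -> window=[2, 46, 15, 42] -> max=46
step 12: append 16 -> window=[46, 15, 42, 16] -> max=46
step 13: append 15 -> window=[15, 42, 16, 15] -> max=42
step 14: append 46 -> window=[42, 16, 15, 46] -> max=46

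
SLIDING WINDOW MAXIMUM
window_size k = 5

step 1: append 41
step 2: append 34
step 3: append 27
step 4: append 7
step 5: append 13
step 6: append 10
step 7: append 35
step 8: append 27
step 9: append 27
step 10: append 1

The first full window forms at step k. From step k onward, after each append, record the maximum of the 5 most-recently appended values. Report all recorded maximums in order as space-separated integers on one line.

step 1: append 41 -> window=[41] (not full yet)
step 2: append 34 -> window=[41, 34] (not full yet)
step 3: append 27 -> window=[41, 34, 27] (not full yet)
step 4: append 7 -> window=[41, 34, 27, 7] (not full yet)
step 5: append 13 -> window=[41, 34, 27, 7, 13] -> max=41
step 6: append 10 -> window=[34, 27, 7, 13, 10] -> max=34
step 7: append 35 -> window=[27, 7, 13, 10, 35] -> max=35
step 8: append 27 -> window=[7, 13, 10, 35, 27] -> max=35
step 9: append 27 -> window=[13, 10, 35, 27, 27] -> max=35
step 10: append 1 -> window=[10, 35, 27, 27, 1] -> max=35

Answer: 41 34 35 35 35 35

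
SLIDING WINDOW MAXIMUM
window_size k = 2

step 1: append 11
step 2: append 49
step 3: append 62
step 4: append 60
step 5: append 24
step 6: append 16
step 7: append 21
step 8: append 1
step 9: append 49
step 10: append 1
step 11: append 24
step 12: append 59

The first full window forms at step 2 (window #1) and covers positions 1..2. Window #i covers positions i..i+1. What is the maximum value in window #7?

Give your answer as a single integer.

Answer: 21

Derivation:
step 1: append 11 -> window=[11] (not full yet)
step 2: append 49 -> window=[11, 49] -> max=49
step 3: append 62 -> window=[49, 62] -> max=62
step 4: append 60 -> window=[62, 60] -> max=62
step 5: append 24 -> window=[60, 24] -> max=60
step 6: append 16 -> window=[24, 16] -> max=24
step 7: append 21 -> window=[16, 21] -> max=21
step 8: append 1 -> window=[21, 1] -> max=21
Window #7 max = 21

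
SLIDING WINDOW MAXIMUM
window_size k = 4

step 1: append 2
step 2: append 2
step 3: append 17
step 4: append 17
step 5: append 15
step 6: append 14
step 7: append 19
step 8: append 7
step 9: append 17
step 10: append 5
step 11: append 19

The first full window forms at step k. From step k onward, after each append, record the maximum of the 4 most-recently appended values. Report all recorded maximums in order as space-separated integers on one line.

Answer: 17 17 17 19 19 19 19 19

Derivation:
step 1: append 2 -> window=[2] (not full yet)
step 2: append 2 -> window=[2, 2] (not full yet)
step 3: append 17 -> window=[2, 2, 17] (not full yet)
step 4: append 17 -> window=[2, 2, 17, 17] -> max=17
step 5: append 15 -> window=[2, 17, 17, 15] -> max=17
step 6: append 14 -> window=[17, 17, 15, 14] -> max=17
step 7: append 19 -> window=[17, 15, 14, 19] -> max=19
step 8: append 7 -> window=[15, 14, 19, 7] -> max=19
step 9: append 17 -> window=[14, 19, 7, 17] -> max=19
step 10: append 5 -> window=[19, 7, 17, 5] -> max=19
step 11: append 19 -> window=[7, 17, 5, 19] -> max=19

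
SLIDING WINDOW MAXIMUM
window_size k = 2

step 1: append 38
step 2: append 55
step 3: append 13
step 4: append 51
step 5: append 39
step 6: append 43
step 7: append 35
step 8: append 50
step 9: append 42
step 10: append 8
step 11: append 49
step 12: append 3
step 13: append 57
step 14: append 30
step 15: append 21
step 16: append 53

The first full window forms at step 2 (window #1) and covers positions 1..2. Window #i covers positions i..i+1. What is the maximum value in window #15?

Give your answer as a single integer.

step 1: append 38 -> window=[38] (not full yet)
step 2: append 55 -> window=[38, 55] -> max=55
step 3: append 13 -> window=[55, 13] -> max=55
step 4: append 51 -> window=[13, 51] -> max=51
step 5: append 39 -> window=[51, 39] -> max=51
step 6: append 43 -> window=[39, 43] -> max=43
step 7: append 35 -> window=[43, 35] -> max=43
step 8: append 50 -> window=[35, 50] -> max=50
step 9: append 42 -> window=[50, 42] -> max=50
step 10: append 8 -> window=[42, 8] -> max=42
step 11: append 49 -> window=[8, 49] -> max=49
step 12: append 3 -> window=[49, 3] -> max=49
step 13: append 57 -> window=[3, 57] -> max=57
step 14: append 30 -> window=[57, 30] -> max=57
step 15: append 21 -> window=[30, 21] -> max=30
step 16: append 53 -> window=[21, 53] -> max=53
Window #15 max = 53

Answer: 53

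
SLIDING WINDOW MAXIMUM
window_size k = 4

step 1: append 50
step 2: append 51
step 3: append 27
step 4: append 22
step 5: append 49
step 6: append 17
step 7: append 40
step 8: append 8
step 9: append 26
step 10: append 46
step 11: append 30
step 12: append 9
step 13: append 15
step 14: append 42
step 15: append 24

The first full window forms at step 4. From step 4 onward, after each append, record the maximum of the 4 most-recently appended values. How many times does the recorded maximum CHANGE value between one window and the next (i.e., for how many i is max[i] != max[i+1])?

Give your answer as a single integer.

Answer: 4

Derivation:
step 1: append 50 -> window=[50] (not full yet)
step 2: append 51 -> window=[50, 51] (not full yet)
step 3: append 27 -> window=[50, 51, 27] (not full yet)
step 4: append 22 -> window=[50, 51, 27, 22] -> max=51
step 5: append 49 -> window=[51, 27, 22, 49] -> max=51
step 6: append 17 -> window=[27, 22, 49, 17] -> max=49
step 7: append 40 -> window=[22, 49, 17, 40] -> max=49
step 8: append 8 -> window=[49, 17, 40, 8] -> max=49
step 9: append 26 -> window=[17, 40, 8, 26] -> max=40
step 10: append 46 -> window=[40, 8, 26, 46] -> max=46
step 11: append 30 -> window=[8, 26, 46, 30] -> max=46
step 12: append 9 -> window=[26, 46, 30, 9] -> max=46
step 13: append 15 -> window=[46, 30, 9, 15] -> max=46
step 14: append 42 -> window=[30, 9, 15, 42] -> max=42
step 15: append 24 -> window=[9, 15, 42, 24] -> max=42
Recorded maximums: 51 51 49 49 49 40 46 46 46 46 42 42
Changes between consecutive maximums: 4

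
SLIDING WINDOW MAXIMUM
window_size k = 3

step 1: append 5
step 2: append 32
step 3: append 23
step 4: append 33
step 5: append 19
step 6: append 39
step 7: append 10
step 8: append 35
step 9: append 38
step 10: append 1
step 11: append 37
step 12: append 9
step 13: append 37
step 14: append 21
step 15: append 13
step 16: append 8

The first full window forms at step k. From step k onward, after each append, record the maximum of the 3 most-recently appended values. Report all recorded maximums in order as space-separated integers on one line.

Answer: 32 33 33 39 39 39 38 38 38 37 37 37 37 21

Derivation:
step 1: append 5 -> window=[5] (not full yet)
step 2: append 32 -> window=[5, 32] (not full yet)
step 3: append 23 -> window=[5, 32, 23] -> max=32
step 4: append 33 -> window=[32, 23, 33] -> max=33
step 5: append 19 -> window=[23, 33, 19] -> max=33
step 6: append 39 -> window=[33, 19, 39] -> max=39
step 7: append 10 -> window=[19, 39, 10] -> max=39
step 8: append 35 -> window=[39, 10, 35] -> max=39
step 9: append 38 -> window=[10, 35, 38] -> max=38
step 10: append 1 -> window=[35, 38, 1] -> max=38
step 11: append 37 -> window=[38, 1, 37] -> max=38
step 12: append 9 -> window=[1, 37, 9] -> max=37
step 13: append 37 -> window=[37, 9, 37] -> max=37
step 14: append 21 -> window=[9, 37, 21] -> max=37
step 15: append 13 -> window=[37, 21, 13] -> max=37
step 16: append 8 -> window=[21, 13, 8] -> max=21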